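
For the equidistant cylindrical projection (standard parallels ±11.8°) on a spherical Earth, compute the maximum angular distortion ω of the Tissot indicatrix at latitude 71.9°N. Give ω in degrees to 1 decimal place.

The equidistant cylindrical projection with φ₀ = 11.8° has h = 1 (meridians true) and k = cos φ₀ / cos φ along parallels.
At 71.9°: h = 1.000, k = 3.151; principal scales a = 3.151, b = 1.000.
sin(ω/2) = (a − b)/(a + b) = 2.151/4.151 = 0.5182, so ω = 2 arcsin(0.5182) ≈ 62.4°.

62.4°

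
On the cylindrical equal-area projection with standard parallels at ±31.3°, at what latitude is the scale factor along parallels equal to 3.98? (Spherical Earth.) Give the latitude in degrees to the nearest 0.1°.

77.6°

A cylindrical equal-area projection with standard parallel φ₀ has meridian scale h = cos φ / cos φ₀ and parallel scale k = cos φ₀ / cos φ (so areas are preserved, h·k = 1).
k = cos φ₀ / cos φ = 3.98  ⇒  cos φ = cos 31.3° / 3.98 = 0.2147.
φ = arccos(0.2147) ≈ 77.6°.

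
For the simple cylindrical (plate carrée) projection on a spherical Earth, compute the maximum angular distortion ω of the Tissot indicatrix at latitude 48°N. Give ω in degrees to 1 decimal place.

For the equirectangular projection with φ₀ = 0 (plate carrée), h = 1 along meridians and k = sec φ along parallels.
At 48°: h = 1.000, k = 1.494; principal scales a = 1.494, b = 1.000.
sin(ω/2) = (a − b)/(a + b) = 0.4945/2.494 = 0.1982, so ω = 2 arcsin(0.1982) ≈ 22.9°.

22.9°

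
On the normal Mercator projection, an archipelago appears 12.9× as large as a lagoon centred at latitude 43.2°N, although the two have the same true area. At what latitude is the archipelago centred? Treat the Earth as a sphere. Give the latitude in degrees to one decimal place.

78.3°

On Mercator, (apparent₁)/(apparent₂) = sec²φ₁ / sec²φ₂ when true areas are equal.
cos²φ₂ / cos²φ₁ = 12.9  ⇒  cos φ₁ = cos 43.2° / √12.9 = 0.7290/3.592 = 0.2030.
φ₁ = arccos(0.2030) ≈ 78.3°.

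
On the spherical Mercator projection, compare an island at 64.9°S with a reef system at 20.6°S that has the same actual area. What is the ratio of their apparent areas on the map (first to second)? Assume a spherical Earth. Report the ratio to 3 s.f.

On Mercator, area is exaggerated by sec²φ = 1/cos²φ.
At 64.9°: sec²(64.9°) = 1/0.4242² = 5.557.
At 20.6°: sec²(20.6°) = 1/0.9361² = 1.141.
Ratio = 5.557/1.141 = cos²(20.6°)/cos²(64.9°) ≈ 4.87.

4.87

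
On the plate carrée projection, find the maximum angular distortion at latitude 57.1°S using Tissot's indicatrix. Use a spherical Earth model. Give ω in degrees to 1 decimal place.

Plate carrée maps x = Rλ, y = Rφ. The meridian scale is h = 1 and the parallel scale is k = 1/cos φ = sec φ.
At 57.1°: h = 1.000, k = 1.841; principal scales a = 1.841, b = 1.000.
sin(ω/2) = (a − b)/(a + b) = 0.8410/2.841 = 0.2960, so ω = 2 arcsin(0.2960) ≈ 34.4°.

34.4°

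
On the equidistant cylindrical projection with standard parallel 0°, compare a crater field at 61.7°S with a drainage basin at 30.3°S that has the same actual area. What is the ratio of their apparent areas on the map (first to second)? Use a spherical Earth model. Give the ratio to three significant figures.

1.82

For the equirectangular projection with φ₀ = 0 (plate carrée), h = 1 along meridians and k = sec φ along parallels.
Areal scale at 61.7°: h·k = 1.000 × 2.109 = 2.109.
Areal scale at 30.3°: h·k = 1.000 × 1.158 = 1.158.
Ratio = 2.109/1.158 ≈ 1.82.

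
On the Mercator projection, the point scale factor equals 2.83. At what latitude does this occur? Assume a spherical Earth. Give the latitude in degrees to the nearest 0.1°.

Mercator scale is k = sec φ = 1/cos φ.
1/cos φ = 2.83  ⇒  cos φ = 0.3534  ⇒  φ = arccos(0.3534) ≈ 69.3°.

69.3°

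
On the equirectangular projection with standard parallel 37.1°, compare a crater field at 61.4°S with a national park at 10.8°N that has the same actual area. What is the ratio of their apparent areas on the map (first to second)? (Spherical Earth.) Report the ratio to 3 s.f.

In the equirectangular projection with standard parallel φ₀ = 37.1° (x = Rλ cos φ₀, y = Rφ), meridians are true-scale (h = 1) and the parallel scale is k = cos φ₀ / cos φ.
Areal scale at 61.4°: h·k = 1.000 × 1.666 = 1.666.
Areal scale at 10.8°: h·k = 1.000 × 0.8120 = 0.8120.
Ratio = 1.666/0.8120 ≈ 2.05.

2.05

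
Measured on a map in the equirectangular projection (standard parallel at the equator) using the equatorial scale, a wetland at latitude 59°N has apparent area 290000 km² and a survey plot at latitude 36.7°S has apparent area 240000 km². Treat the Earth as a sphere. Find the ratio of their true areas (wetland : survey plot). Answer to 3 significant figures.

0.776

On the plate carrée, areal scale = h·k = 1 × sec φ, so true area = apparent × cos φ.
True area of wetland: 290000 × cos(59°) = 290000 × 0.5150 = 149400 km².
True area of survey plot: 240000 × cos(36.7°) = 240000 × 0.8018 = 192400 km².
Ratio = 149400 / 192400 ≈ 0.776.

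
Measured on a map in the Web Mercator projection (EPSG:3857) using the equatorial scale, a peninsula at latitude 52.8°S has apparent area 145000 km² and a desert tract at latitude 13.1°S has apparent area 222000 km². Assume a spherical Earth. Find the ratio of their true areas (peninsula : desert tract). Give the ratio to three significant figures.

0.252

Mercator's areal exaggeration is sec²φ; hence true area = (apparent area) · cos²φ.
True area of peninsula: 145000 × cos²(52.8°) = 145000 × 0.3655 = 53000 km².
True area of desert tract: 222000 × cos²(13.1°) = 222000 × 0.9486 = 210600 km².
Ratio = 53000 / 210600 ≈ 0.252.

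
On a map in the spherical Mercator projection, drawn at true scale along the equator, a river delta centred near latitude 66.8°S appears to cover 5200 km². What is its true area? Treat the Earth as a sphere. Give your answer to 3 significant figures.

For Mercator, h = k = sec φ (a conformal cylindrical projection has a single point scale, 1/cos φ).
Areal scale = k² = sec²φ = 1/cos²(66.8°) = 1/0.3939² = 6.444.
True area = apparent / (areal scale) = 5200 / 6.444 ≈ 807 km².

807 km²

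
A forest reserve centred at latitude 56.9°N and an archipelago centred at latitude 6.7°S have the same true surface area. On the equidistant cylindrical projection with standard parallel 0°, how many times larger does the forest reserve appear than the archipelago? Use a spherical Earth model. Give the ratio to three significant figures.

1.82

For the equirectangular projection with φ₀ = 0 (plate carrée), h = 1 along meridians and k = sec φ along parallels.
Areal scale at 56.9°: h·k = 1.000 × 1.831 = 1.831.
Areal scale at 6.7°: h·k = 1.000 × 1.007 = 1.007.
Ratio = 1.831/1.007 ≈ 1.82.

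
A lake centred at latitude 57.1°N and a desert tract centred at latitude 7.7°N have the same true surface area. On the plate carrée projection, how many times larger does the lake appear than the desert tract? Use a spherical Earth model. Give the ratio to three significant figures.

1.82

In the plate carrée (x = Rλ, y = Rφ), meridians are true-scale (h = 1) and parallels are stretched by k = sec φ.
Areal scale at 57.1°: h·k = 1.000 × 1.841 = 1.841.
Areal scale at 7.7°: h·k = 1.000 × 1.009 = 1.009.
Ratio = 1.841/1.009 ≈ 1.82.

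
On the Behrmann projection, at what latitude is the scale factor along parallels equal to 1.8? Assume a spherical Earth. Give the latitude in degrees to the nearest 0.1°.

61.2°

The Behrmann projection is cylindrical equal-area with φ₀ = 30°. A cylindrical equal-area projection with standard parallel φ₀ has meridian scale h = cos φ / cos φ₀ and parallel scale k = cos φ₀ / cos φ (so areas are preserved, h·k = 1).
k = cos φ₀ / cos φ = 1.8  ⇒  cos φ = cos 30° / 1.8 = 0.4811.
φ = arccos(0.4811) ≈ 61.2°.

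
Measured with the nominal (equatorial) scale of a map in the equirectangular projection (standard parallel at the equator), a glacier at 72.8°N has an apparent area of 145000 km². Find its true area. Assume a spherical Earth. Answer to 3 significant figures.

For the equirectangular projection with φ₀ = 0 (plate carrée), h = 1 along meridians and k = sec φ along parallels.
Areal scale = h·k = 1 × sec φ; at 72.8°, h = 1.000, k = 3.382, so h·k = 3.382.
True area = apparent / (areal scale) = 145000 / 3.382 ≈ 42900 km².

42900 km²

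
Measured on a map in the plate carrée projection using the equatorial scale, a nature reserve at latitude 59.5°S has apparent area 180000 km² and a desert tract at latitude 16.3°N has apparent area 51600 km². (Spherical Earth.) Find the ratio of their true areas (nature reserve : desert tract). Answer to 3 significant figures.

Plate carrée has h = 1 and k = sec φ, giving areal scale sec φ; true area = (apparent area) · cos φ.
True area of nature reserve: 180000 × cos(59.5°) = 180000 × 0.5075 = 91360 km².
True area of desert tract: 51600 × cos(16.3°) = 51600 × 0.9598 = 49530 km².
Ratio = 91360 / 49530 ≈ 1.84.

1.84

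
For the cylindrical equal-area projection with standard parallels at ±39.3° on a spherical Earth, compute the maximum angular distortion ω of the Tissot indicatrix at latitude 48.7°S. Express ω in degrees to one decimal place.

Cylindrical equal-area (φ₀ = 39.3°): h = cos φ / cos 39.3° along meridians, k = cos 39.3° / cos φ along parallels; h·k = 1.
At 48.7°: h = 0.8529, k = 1.172; principal scales a = 1.172, b = 0.8529.
sin(ω/2) = (a − b)/(a + b) = 0.3196/2.025 = 0.1578, so ω = 2 arcsin(0.1578) ≈ 18.2°.

18.2°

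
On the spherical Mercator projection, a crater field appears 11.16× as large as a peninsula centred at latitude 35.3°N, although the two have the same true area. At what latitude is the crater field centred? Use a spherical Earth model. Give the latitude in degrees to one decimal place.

For equal true areas on Mercator, apparent areas scale as sec²φ, so the ratio is cos²φ₂ / cos²φ₁.
cos²φ₂ / cos²φ₁ = 11.16  ⇒  cos φ₁ = cos 35.3° / √11.16 = 0.8161/3.341 = 0.2443.
φ₁ = arccos(0.2443) ≈ 75.9°.

75.9°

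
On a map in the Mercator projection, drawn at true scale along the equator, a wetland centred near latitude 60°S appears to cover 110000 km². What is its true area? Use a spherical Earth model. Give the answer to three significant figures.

27500 km²

For Mercator, h = k = sec φ (a conformal cylindrical projection has a single point scale, 1/cos φ).
Areal scale = k² = sec²φ = 1/cos²(60°) = 1/0.5000² = 4.000.
True area = apparent / (areal scale) = 110000 / 4.000 ≈ 27500 km².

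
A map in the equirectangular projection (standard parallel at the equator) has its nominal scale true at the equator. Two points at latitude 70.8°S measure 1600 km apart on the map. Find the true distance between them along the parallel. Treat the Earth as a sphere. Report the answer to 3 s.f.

For the equirectangular projection with φ₀ = 0 (plate carrée), h = 1 along meridians and k = sec φ along parallels.
Along the parallel at 70.8°, map distances are exaggerated by k = sec 70.8° = 3.041.
True distance = 1600 / 3.041 = 1600 × cos 70.8° ≈ 526 km.

526 km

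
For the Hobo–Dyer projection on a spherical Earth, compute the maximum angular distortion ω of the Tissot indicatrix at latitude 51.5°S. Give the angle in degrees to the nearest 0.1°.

The Hobo–Dyer projection is cylindrical equal-area with φ₀ = 37.5°. A cylindrical equal-area projection with standard parallel φ₀ has meridian scale h = cos φ / cos φ₀ and parallel scale k = cos φ₀ / cos φ (so areas are preserved, h·k = 1).
At 51.5°: h = 0.7847, k = 1.274; principal scales a = 1.274, b = 0.7847.
sin(ω/2) = (a − b)/(a + b) = 0.4898/2.059 = 0.2379, so ω = 2 arcsin(0.2379) ≈ 27.5°.

27.5°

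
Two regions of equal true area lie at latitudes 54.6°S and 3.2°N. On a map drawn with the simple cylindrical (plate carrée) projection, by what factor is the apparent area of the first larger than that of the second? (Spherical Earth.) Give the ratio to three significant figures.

In the plate carrée (x = Rλ, y = Rφ), meridians are true-scale (h = 1) and parallels are stretched by k = sec φ.
Areal scale at 54.6°: h·k = 1.000 × 1.726 = 1.726.
Areal scale at 3.2°: h·k = 1.000 × 1.002 = 1.002.
Ratio = 1.726/1.002 ≈ 1.72.

1.72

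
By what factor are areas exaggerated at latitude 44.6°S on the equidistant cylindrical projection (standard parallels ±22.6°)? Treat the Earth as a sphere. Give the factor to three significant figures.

The equidistant cylindrical projection with φ₀ = 22.6° has h = 1 (meridians true) and k = cos φ₀ / cos φ along parallels.
Areal scale = h·k = 1 × cos φ₀ / cos φ; at 44.6°, h = 1.000, k = 1.297, so h·k = 1.297.

1.30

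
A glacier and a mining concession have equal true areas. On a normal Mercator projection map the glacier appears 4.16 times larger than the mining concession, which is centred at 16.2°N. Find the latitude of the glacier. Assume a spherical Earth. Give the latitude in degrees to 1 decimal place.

61.9°

For equal true areas on Mercator, apparent areas scale as sec²φ, so the ratio is cos²φ₂ / cos²φ₁.
cos²φ₂ / cos²φ₁ = 4.16  ⇒  cos φ₁ = cos 16.2° / √4.16 = 0.9603/2.040 = 0.4708.
φ₁ = arccos(0.4708) ≈ 61.9°.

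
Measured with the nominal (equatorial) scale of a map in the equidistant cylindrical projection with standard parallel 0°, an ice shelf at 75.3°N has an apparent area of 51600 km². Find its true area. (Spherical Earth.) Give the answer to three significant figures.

In the plate carrée (x = Rλ, y = Rφ), meridians are true-scale (h = 1) and parallels are stretched by k = sec φ.
Areal scale = h·k = 1 × sec φ; at 75.3°, h = 1.000, k = 3.941, so h·k = 3.941.
True area = apparent / (areal scale) = 51600 / 3.941 ≈ 13100 km².

13100 km²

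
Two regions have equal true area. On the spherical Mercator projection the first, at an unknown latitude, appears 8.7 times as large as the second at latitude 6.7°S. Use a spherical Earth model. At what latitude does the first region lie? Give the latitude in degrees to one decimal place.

Mercator areal scale is sec²φ, so apparent-area ratio = sec²φ₁ / sec²φ₂ = cos²φ₂ / cos²φ₁.
cos²φ₂ / cos²φ₁ = 8.7  ⇒  cos φ₁ = cos 6.7° / √8.7 = 0.9932/2.950 = 0.3367.
φ₁ = arccos(0.3367) ≈ 70.3°.

70.3°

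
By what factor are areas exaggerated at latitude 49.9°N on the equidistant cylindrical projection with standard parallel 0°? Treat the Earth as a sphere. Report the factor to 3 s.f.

1.55

Plate carrée maps x = Rλ, y = Rφ. The meridian scale is h = 1 and the parallel scale is k = 1/cos φ = sec φ.
Areal scale = h·k = 1 × sec φ; at 49.9°, h = 1.000, k = 1.552, so h·k = 1.552.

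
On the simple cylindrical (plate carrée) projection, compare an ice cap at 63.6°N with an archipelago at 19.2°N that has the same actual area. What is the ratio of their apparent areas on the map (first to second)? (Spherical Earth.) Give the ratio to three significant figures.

2.12

For the equirectangular projection with φ₀ = 0 (plate carrée), h = 1 along meridians and k = sec φ along parallels.
Areal scale at 63.6°: h·k = 1.000 × 2.249 = 2.249.
Areal scale at 19.2°: h·k = 1.000 × 1.059 = 1.059.
Ratio = 2.249/1.059 ≈ 2.12.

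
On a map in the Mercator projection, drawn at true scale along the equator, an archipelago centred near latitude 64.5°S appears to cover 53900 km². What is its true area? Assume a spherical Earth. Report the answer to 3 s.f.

9990 km²

For Mercator, h = k = sec φ (a conformal cylindrical projection has a single point scale, 1/cos φ).
Areal scale = k² = sec²φ = 1/cos²(64.5°) = 1/0.4305² = 5.395.
True area = apparent / (areal scale) = 53900 / 5.395 ≈ 9990 km².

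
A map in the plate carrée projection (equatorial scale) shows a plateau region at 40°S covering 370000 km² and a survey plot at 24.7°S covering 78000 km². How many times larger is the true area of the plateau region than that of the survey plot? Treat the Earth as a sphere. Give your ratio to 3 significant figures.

On the plate carrée, areal scale = h·k = 1 × sec φ, so true area = apparent × cos φ.
True area of plateau region: 370000 × cos(40°) = 370000 × 0.7660 = 283400 km².
True area of survey plot: 78000 × cos(24.7°) = 78000 × 0.9085 = 70860 km².
Ratio = 283400 / 70860 ≈ 4.00.

4.00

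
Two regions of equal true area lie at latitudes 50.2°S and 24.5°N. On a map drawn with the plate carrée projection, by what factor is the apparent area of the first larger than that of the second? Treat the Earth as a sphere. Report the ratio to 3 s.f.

1.42

In the plate carrée (x = Rλ, y = Rφ), meridians are true-scale (h = 1) and parallels are stretched by k = sec φ.
Areal scale at 50.2°: h·k = 1.000 × 1.562 = 1.562.
Areal scale at 24.5°: h·k = 1.000 × 1.099 = 1.099.
Ratio = 1.562/1.099 ≈ 1.42.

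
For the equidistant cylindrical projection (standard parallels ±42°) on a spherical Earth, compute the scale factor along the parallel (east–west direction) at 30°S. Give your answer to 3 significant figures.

0.858

With standard parallel φ₀ = 42°, the equirectangular projection gives x = Rλ cos φ₀, y = Rφ, so h = 1 and k = cos 42° / cos φ.
k = cos 42° / cos 30° = 0.7431/0.8660 = 0.8581.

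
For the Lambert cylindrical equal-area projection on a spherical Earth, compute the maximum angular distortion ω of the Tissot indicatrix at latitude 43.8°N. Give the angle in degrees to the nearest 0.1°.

The Lambert cylindrical equal-area projection is the cylindrical equal-area projection with its standard parallel at the equator (φ₀ = 0). Cylindrical equal-area (φ₀ = 0°): h = cos φ / cos 0° along meridians, k = cos 0° / cos φ along parallels; h·k = 1.
At 43.8°: h = 0.7218, k = 1.386; principal scales a = 1.386, b = 0.7218.
sin(ω/2) = (a − b)/(a + b) = 0.6637/2.107 = 0.3150, so ω = 2 arcsin(0.3150) ≈ 36.7°.

36.7°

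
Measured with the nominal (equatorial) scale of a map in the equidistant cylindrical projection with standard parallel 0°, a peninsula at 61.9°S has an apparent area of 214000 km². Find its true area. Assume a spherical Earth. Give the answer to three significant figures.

101000 km²

In the plate carrée (x = Rλ, y = Rφ), meridians are true-scale (h = 1) and parallels are stretched by k = sec φ.
Areal scale = h·k = 1 × sec φ; at 61.9°, h = 1.000, k = 2.123, so h·k = 2.123.
True area = apparent / (areal scale) = 214000 / 2.123 ≈ 101000 km².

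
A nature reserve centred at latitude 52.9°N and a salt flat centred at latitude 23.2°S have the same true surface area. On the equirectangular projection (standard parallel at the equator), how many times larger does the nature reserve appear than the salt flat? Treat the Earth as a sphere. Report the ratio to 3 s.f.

Plate carrée maps x = Rλ, y = Rφ. The meridian scale is h = 1 and the parallel scale is k = 1/cos φ = sec φ.
Areal scale at 52.9°: h·k = 1.000 × 1.658 = 1.658.
Areal scale at 23.2°: h·k = 1.000 × 1.088 = 1.088.
Ratio = 1.658/1.088 ≈ 1.52.

1.52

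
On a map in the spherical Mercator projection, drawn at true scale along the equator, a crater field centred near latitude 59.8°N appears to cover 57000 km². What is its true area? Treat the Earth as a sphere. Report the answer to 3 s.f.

The Mercator projection is conformal; its linear scale factor is the same in every direction and equals sec φ = 1/cos φ.
Areal scale = k² = sec²φ = 1/cos²(59.8°) = 1/0.5030² = 3.952.
True area = apparent / (areal scale) = 57000 / 3.952 ≈ 14400 km².

14400 km²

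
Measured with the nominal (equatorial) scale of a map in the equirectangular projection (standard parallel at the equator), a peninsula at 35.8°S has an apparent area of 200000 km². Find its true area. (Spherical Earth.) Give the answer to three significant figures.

162000 km²

Plate carrée maps x = Rλ, y = Rφ. The meridian scale is h = 1 and the parallel scale is k = 1/cos φ = sec φ.
Areal scale = h·k = 1 × sec φ; at 35.8°, h = 1.000, k = 1.233, so h·k = 1.233.
True area = apparent / (areal scale) = 200000 / 1.233 ≈ 162000 km².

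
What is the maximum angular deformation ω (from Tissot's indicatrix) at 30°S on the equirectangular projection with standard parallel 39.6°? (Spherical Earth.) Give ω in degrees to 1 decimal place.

6.7°

In the equirectangular projection with standard parallel φ₀ = 39.6° (x = Rλ cos φ₀, y = Rφ), meridians are true-scale (h = 1) and the parallel scale is k = cos φ₀ / cos φ.
At 30°: h = 1.000, k = 0.8897; principal scales a = 1.000, b = 0.8897.
sin(ω/2) = (a − b)/(a + b) = 0.1103/1.890 = 0.05836, so ω = 2 arcsin(0.05836) ≈ 6.7°.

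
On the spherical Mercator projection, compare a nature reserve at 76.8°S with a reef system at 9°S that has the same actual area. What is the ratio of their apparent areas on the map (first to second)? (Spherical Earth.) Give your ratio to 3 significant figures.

Mercator areal scale is sec²φ.
At 76.8°: sec²(76.8°) = 1/0.2284² = 19.18.
At 9°: sec²(9°) = 1/0.9877² = 1.025.
Ratio = 19.18/1.025 = cos²(9°)/cos²(76.8°) ≈ 18.7.

18.7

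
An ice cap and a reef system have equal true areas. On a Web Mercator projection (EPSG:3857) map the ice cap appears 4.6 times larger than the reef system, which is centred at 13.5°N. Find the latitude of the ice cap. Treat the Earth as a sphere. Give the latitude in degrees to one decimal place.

63.0°

Mercator areal scale is sec²φ, so apparent-area ratio = sec²φ₁ / sec²φ₂ = cos²φ₂ / cos²φ₁.
cos²φ₂ / cos²φ₁ = 4.6  ⇒  cos φ₁ = cos 13.5° / √4.6 = 0.9724/2.145 = 0.4534.
φ₁ = arccos(0.4534) ≈ 63.0°.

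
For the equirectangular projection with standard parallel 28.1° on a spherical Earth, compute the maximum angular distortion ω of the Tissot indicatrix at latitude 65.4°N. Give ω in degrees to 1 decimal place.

42.1°

With standard parallel φ₀ = 28.1°, the equirectangular projection gives x = Rλ cos φ₀, y = Rφ, so h = 1 and k = cos 28.1° / cos φ.
At 65.4°: h = 1.000, k = 2.119; principal scales a = 2.119, b = 1.000.
sin(ω/2) = (a − b)/(a + b) = 1.119/3.119 = 0.3588, so ω = 2 arcsin(0.3588) ≈ 42.1°.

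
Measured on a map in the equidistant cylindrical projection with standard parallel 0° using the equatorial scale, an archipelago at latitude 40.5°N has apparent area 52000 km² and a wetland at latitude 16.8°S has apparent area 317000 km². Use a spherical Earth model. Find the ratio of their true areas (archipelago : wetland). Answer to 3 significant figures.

Plate carrée has h = 1 and k = sec φ, giving areal scale sec φ; true area = (apparent area) · cos φ.
True area of archipelago: 52000 × cos(40.5°) = 52000 × 0.7604 = 39540 km².
True area of wetland: 317000 × cos(16.8°) = 317000 × 0.9573 = 303500 km².
Ratio = 39540 / 303500 ≈ 0.130.

0.130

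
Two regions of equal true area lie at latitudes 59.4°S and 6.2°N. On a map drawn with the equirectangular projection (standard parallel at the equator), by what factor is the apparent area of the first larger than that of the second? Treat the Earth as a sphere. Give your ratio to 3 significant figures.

Plate carrée maps x = Rλ, y = Rφ. The meridian scale is h = 1 and the parallel scale is k = 1/cos φ = sec φ.
Areal scale at 59.4°: h·k = 1.000 × 1.964 = 1.964.
Areal scale at 6.2°: h·k = 1.000 × 1.006 = 1.006.
Ratio = 1.964/1.006 ≈ 1.95.

1.95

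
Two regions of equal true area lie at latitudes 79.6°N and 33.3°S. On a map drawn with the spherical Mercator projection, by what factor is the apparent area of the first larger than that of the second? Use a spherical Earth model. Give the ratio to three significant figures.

Mercator is conformal with k = sec φ, so areal scale = k² = sec²φ.
At 79.6°: sec²(79.6°) = 1/0.1805² = 30.69.
At 33.3°: sec²(33.3°) = 1/0.8358² = 1.431.
Ratio = 30.69/1.431 = cos²(33.3°)/cos²(79.6°) ≈ 21.4.

21.4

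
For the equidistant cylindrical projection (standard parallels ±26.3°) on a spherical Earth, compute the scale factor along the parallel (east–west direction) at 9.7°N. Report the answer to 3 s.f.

0.909

The equidistant cylindrical projection with φ₀ = 26.3° has h = 1 (meridians true) and k = cos φ₀ / cos φ along parallels.
k = cos 26.3° / cos 9.7° = 0.8965/0.9857 = 0.9095.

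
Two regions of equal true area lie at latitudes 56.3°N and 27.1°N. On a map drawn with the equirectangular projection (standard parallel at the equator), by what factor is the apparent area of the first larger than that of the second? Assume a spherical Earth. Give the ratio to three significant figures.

1.60

Plate carrée maps x = Rλ, y = Rφ. The meridian scale is h = 1 and the parallel scale is k = 1/cos φ = sec φ.
Areal scale at 56.3°: h·k = 1.000 × 1.802 = 1.802.
Areal scale at 27.1°: h·k = 1.000 × 1.123 = 1.123.
Ratio = 1.802/1.123 ≈ 1.60.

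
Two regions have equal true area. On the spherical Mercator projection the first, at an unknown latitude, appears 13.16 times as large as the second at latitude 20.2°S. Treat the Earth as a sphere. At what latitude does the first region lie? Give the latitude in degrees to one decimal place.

75.0°

On Mercator, (apparent₁)/(apparent₂) = sec²φ₁ / sec²φ₂ when true areas are equal.
cos²φ₂ / cos²φ₁ = 13.16  ⇒  cos φ₁ = cos 20.2° / √13.16 = 0.9385/3.628 = 0.2587.
φ₁ = arccos(0.2587) ≈ 75.0°.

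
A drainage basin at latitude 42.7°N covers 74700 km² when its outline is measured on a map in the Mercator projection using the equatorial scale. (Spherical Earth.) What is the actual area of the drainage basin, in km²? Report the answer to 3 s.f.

40300 km²

For Mercator, h = k = sec φ (a conformal cylindrical projection has a single point scale, 1/cos φ).
Areal scale = k² = sec²φ = 1/cos²(42.7°) = 1/0.7349² = 1.852.
True area = apparent / (areal scale) = 74700 / 1.852 ≈ 40300 km².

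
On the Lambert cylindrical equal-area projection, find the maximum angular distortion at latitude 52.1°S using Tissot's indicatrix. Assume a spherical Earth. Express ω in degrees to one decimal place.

53.8°

The Lambert cylindrical equal-area projection is the cylindrical equal-area projection with its standard parallel at the equator (φ₀ = 0). A cylindrical equal-area projection with standard parallel φ₀ has meridian scale h = cos φ / cos φ₀ and parallel scale k = cos φ₀ / cos φ (so areas are preserved, h·k = 1).
At 52.1°: h = 0.6143, k = 1.628; principal scales a = 1.628, b = 0.6143.
sin(ω/2) = (a − b)/(a + b) = 1.014/2.242 = 0.4521, so ω = 2 arcsin(0.4521) ≈ 53.8°.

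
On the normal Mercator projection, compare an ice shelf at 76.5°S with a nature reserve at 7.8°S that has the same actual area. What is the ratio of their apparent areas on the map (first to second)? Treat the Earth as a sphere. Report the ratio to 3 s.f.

18.0

On Mercator, area is exaggerated by sec²φ = 1/cos²φ.
At 76.5°: sec²(76.5°) = 1/0.2334² = 18.35.
At 7.8°: sec²(7.8°) = 1/0.9907² = 1.019.
Ratio = 18.35/1.019 = cos²(7.8°)/cos²(76.5°) ≈ 18.0.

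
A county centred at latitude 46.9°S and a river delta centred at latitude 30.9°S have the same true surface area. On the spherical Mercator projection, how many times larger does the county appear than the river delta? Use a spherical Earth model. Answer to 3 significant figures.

On Mercator, area is exaggerated by sec²φ = 1/cos²φ.
At 46.9°: sec²(46.9°) = 1/0.6833² = 2.142.
At 30.9°: sec²(30.9°) = 1/0.8581² = 1.358.
Ratio = 2.142/1.358 = cos²(30.9°)/cos²(46.9°) ≈ 1.58.

1.58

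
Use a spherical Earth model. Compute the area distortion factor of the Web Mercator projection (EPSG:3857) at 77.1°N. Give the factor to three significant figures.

The Mercator projection is conformal; its linear scale factor is the same in every direction and equals sec φ = 1/cos φ.
Areal scale = k² = sec²φ = 1/cos²(77.1°) = 1/0.2233² = 20.06.

20.1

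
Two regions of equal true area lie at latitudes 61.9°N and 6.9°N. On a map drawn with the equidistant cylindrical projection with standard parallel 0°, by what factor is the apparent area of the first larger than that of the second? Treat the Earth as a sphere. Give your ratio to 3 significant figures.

2.11

Plate carrée maps x = Rλ, y = Rφ. The meridian scale is h = 1 and the parallel scale is k = 1/cos φ = sec φ.
Areal scale at 61.9°: h·k = 1.000 × 2.123 = 2.123.
Areal scale at 6.9°: h·k = 1.000 × 1.007 = 1.007.
Ratio = 2.123/1.007 ≈ 2.11.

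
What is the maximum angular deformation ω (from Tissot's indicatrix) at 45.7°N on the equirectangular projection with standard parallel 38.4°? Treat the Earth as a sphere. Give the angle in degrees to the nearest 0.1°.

In the equirectangular projection with standard parallel φ₀ = 38.4° (x = Rλ cos φ₀, y = Rφ), meridians are true-scale (h = 1) and the parallel scale is k = cos φ₀ / cos φ.
At 45.7°: h = 1.000, k = 1.122; principal scales a = 1.122, b = 1.000.
sin(ω/2) = (a − b)/(a + b) = 0.1221/2.122 = 0.05754, so ω = 2 arcsin(0.05754) ≈ 6.6°.

6.6°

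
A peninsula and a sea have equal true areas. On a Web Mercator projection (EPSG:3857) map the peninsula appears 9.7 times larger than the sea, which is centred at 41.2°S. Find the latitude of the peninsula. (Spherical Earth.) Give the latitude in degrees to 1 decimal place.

For equal true areas on Mercator, apparent areas scale as sec²φ, so the ratio is cos²φ₂ / cos²φ₁.
cos²φ₂ / cos²φ₁ = 9.7  ⇒  cos φ₁ = cos 41.2° / √9.7 = 0.7524/3.114 = 0.2416.
φ₁ = arccos(0.2416) ≈ 76.0°.

76.0°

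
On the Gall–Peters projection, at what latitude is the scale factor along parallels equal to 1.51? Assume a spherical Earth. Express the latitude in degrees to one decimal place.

The Gall–Peters projection is cylindrical equal-area with φ₀ = 45°. Cylindrical equal-area (φ₀ = 45°): h = cos φ / cos 45° along meridians, k = cos 45° / cos φ along parallels; h·k = 1.
k = cos φ₀ / cos φ = 1.51  ⇒  cos φ = cos 45° / 1.51 = 0.4683.
φ = arccos(0.4683) ≈ 62.1°.

62.1°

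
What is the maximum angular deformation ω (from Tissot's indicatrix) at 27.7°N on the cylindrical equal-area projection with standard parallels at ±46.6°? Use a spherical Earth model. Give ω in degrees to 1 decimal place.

28.8°

A cylindrical equal-area projection with standard parallel φ₀ has meridian scale h = cos φ / cos φ₀ and parallel scale k = cos φ₀ / cos φ (so areas are preserved, h·k = 1).
At 27.7°: h = 1.289, k = 0.7760; principal scales a = 1.289, b = 0.7760.
sin(ω/2) = (a − b)/(a + b) = 0.5126/2.065 = 0.2483, so ω = 2 arcsin(0.2483) ≈ 28.8°.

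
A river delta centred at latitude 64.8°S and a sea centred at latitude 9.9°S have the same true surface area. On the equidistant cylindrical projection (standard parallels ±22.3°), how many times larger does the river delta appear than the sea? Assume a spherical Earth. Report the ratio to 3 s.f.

The equidistant cylindrical projection with φ₀ = 22.3° has h = 1 (meridians true) and k = cos φ₀ / cos φ along parallels.
Areal scale at 64.8°: h·k = 1.000 × 2.173 = 2.173.
Areal scale at 9.9°: h·k = 1.000 × 0.9392 = 0.9392.
Ratio = 2.173/0.9392 ≈ 2.31.

2.31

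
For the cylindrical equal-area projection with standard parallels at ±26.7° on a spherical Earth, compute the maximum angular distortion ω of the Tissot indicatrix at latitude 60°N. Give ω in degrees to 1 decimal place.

63.1°

Cylindrical equal-area (φ₀ = 26.7°): h = cos φ / cos 26.7° along meridians, k = cos 26.7° / cos φ along parallels; h·k = 1.
At 60°: h = 0.5597, k = 1.787; principal scales a = 1.787, b = 0.5597.
sin(ω/2) = (a − b)/(a + b) = 1.227/2.346 = 0.5230, so ω = 2 arcsin(0.5230) ≈ 63.1°.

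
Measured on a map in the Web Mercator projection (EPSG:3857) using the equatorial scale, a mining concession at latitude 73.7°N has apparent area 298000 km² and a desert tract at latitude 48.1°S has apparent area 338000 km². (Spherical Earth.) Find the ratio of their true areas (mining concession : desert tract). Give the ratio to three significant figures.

0.156

Since Mercator area scale is 1/cos²φ, the true area equals the apparent area multiplied by cos²φ.
True area of mining concession: 298000 × cos²(73.7°) = 298000 × 0.07877 = 23470 km².
True area of desert tract: 338000 × cos²(48.1°) = 338000 × 0.4460 = 150700 km².
Ratio = 23470 / 150700 ≈ 0.156.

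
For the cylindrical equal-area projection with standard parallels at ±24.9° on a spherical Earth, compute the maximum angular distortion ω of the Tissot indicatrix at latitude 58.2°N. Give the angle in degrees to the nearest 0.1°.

Cylindrical equal-area (φ₀ = 24.9°): h = cos φ / cos 24.9° along meridians, k = cos 24.9° / cos φ along parallels; h·k = 1.
At 58.2°: h = 0.5810, k = 1.721; principal scales a = 1.721, b = 0.5810.
sin(ω/2) = (a − b)/(a + b) = 1.140/2.302 = 0.4953, so ω = 2 arcsin(0.4953) ≈ 59.4°.

59.4°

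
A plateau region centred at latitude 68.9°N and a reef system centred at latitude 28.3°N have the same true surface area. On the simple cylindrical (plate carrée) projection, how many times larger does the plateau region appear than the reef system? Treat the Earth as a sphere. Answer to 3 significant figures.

In the plate carrée (x = Rλ, y = Rφ), meridians are true-scale (h = 1) and parallels are stretched by k = sec φ.
Areal scale at 68.9°: h·k = 1.000 × 2.778 = 2.778.
Areal scale at 28.3°: h·k = 1.000 × 1.136 = 1.136.
Ratio = 2.778/1.136 ≈ 2.45.

2.45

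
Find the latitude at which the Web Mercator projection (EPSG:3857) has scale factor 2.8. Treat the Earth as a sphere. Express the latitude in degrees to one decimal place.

Mercator scale is k = sec φ = 1/cos φ.
1/cos φ = 2.8  ⇒  cos φ = 0.3571  ⇒  φ = arccos(0.3571) ≈ 69.1°.

69.1°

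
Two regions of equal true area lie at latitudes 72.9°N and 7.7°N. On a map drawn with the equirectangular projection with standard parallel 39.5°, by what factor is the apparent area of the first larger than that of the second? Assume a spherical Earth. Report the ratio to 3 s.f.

The equidistant cylindrical projection with φ₀ = 39.5° has h = 1 (meridians true) and k = cos φ₀ / cos φ along parallels.
Areal scale at 72.9°: h·k = 1.000 × 2.624 = 2.624.
Areal scale at 7.7°: h·k = 1.000 × 0.7786 = 0.7786.
Ratio = 2.624/0.7786 ≈ 3.37.

3.37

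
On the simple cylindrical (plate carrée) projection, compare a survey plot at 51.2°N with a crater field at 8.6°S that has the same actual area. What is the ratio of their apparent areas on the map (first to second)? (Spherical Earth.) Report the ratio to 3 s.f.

For the equirectangular projection with φ₀ = 0 (plate carrée), h = 1 along meridians and k = sec φ along parallels.
Areal scale at 51.2°: h·k = 1.000 × 1.596 = 1.596.
Areal scale at 8.6°: h·k = 1.000 × 1.011 = 1.011.
Ratio = 1.596/1.011 ≈ 1.58.

1.58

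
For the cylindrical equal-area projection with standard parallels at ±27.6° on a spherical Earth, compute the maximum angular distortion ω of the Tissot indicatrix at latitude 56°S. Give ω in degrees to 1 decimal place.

51.0°

For cylindrical equal-area with standard parallel φ₀, h = cos φ / cos φ₀ and k = cos φ₀ / cos φ, so h·k = 1.
At 56°: h = 0.6310, k = 1.585; principal scales a = 1.585, b = 0.6310.
sin(ω/2) = (a − b)/(a + b) = 0.9538/2.216 = 0.4305, so ω = 2 arcsin(0.4305) ≈ 51.0°.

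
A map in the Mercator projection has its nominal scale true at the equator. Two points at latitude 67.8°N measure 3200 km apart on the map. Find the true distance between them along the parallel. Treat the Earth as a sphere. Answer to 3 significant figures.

1210 km

Mercator is conformal, so the point scale is isotropic: h = k = sec φ = 1/cos φ.
Along the parallel at 67.8°, map distances are exaggerated by k = sec 67.8° = 2.647.
True distance = 3200 / 2.647 = 3200 × cos 67.8° ≈ 1210 km.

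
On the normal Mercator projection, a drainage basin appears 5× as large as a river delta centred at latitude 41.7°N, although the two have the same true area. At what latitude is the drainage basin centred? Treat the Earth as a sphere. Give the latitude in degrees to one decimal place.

For equal true areas on Mercator, apparent areas scale as sec²φ, so the ratio is cos²φ₂ / cos²φ₁.
cos²φ₂ / cos²φ₁ = 5  ⇒  cos φ₁ = cos 41.7° / √5 = 0.7466/2.236 = 0.3339.
φ₁ = arccos(0.3339) ≈ 70.5°.

70.5°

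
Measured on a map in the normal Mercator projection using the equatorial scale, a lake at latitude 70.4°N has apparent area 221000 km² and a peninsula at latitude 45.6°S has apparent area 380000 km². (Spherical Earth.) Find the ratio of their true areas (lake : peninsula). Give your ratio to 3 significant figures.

On Mercator the areal scale is sec²φ, so true area = apparent × cos²φ.
True area of lake: 221000 × cos²(70.4°) = 221000 × 0.1125 = 24870 km².
True area of peninsula: 380000 × cos²(45.6°) = 380000 × 0.4895 = 186000 km².
Ratio = 24870 / 186000 ≈ 0.134.

0.134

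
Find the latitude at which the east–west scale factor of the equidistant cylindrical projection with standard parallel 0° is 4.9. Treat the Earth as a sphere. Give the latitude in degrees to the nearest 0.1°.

Plate carrée: h = 1, k = sec φ along parallels.
sec φ = 4.9  ⇒  cos φ = 0.2041  ⇒  φ ≈ 78.2°.

78.2°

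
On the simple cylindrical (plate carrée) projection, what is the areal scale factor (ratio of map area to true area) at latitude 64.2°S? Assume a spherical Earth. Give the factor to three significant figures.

In the plate carrée (x = Rλ, y = Rφ), meridians are true-scale (h = 1) and parallels are stretched by k = sec φ.
Areal scale = h·k = 1 × sec φ; at 64.2°, h = 1.000, k = 2.298, so h·k = 2.298.

2.30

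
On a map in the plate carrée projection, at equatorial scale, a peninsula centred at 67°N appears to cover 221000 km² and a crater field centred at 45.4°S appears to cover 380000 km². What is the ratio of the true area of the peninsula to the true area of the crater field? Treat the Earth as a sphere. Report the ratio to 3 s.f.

On the plate carrée, areal scale = h·k = 1 × sec φ, so true area = apparent × cos φ.
True area of peninsula: 221000 × cos(67°) = 221000 × 0.3907 = 86350 km².
True area of crater field: 380000 × cos(45.4°) = 380000 × 0.7022 = 266800 km².
Ratio = 86350 / 266800 ≈ 0.324.

0.324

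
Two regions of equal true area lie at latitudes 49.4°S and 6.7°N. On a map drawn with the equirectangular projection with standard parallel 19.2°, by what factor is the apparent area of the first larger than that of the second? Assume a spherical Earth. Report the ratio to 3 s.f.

With standard parallel φ₀ = 19.2°, the equirectangular projection gives x = Rλ cos φ₀, y = Rφ, so h = 1 and k = cos 19.2° / cos φ.
Areal scale at 49.4°: h·k = 1.000 × 1.451 = 1.451.
Areal scale at 6.7°: h·k = 1.000 × 0.9509 = 0.9509.
Ratio = 1.451/0.9509 ≈ 1.53.

1.53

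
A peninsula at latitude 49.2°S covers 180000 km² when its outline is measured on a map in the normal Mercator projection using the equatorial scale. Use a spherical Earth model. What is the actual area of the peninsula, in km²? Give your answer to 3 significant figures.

Mercator is conformal, so the point scale is isotropic: h = k = sec φ = 1/cos φ.
Areal scale = k² = sec²φ = 1/cos²(49.2°) = 1/0.6534² = 2.342.
True area = apparent / (areal scale) = 180000 / 2.342 ≈ 76900 km².

76900 km²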